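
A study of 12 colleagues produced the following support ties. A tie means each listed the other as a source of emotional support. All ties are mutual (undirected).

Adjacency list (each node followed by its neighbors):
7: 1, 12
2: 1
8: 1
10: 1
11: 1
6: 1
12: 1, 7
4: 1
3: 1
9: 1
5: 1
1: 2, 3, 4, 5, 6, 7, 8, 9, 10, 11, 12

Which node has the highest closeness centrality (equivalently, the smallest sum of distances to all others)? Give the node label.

Farness (sum of distances to all others) for each node — 1:11, 2:21, 3:21, 4:21, 5:21, 6:21, 7:20, 8:21, 9:21, 10:21, 11:21, 12:20.
The smallest farness is 11, for 1, so 1 has the highest closeness.

1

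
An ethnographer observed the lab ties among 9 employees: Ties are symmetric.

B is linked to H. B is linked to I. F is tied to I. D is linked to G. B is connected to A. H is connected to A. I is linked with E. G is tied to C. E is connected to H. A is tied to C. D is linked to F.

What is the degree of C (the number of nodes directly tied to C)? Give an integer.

2

C is directly tied to A and G. That is 2 neighbors, so the degree of C is 2.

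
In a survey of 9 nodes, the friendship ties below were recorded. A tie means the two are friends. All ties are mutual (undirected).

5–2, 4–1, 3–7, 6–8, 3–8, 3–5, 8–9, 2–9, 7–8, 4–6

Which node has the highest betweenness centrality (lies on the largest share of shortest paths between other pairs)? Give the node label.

8

Unnormalized betweenness of each node: 1:0, 2:1, 3:11/2, 4:7, 5:3/2, 6:12, 7:0, 8:35/2, 9:9/2.
8 has the largest value, 35/2, making it the main broker — the node through which the most shortest paths run.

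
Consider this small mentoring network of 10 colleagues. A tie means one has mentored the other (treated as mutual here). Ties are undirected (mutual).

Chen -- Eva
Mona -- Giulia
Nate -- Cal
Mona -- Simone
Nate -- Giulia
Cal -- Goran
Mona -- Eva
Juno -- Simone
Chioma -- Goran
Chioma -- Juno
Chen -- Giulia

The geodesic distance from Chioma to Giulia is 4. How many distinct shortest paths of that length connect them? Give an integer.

2

The shortest distance is 4. The length-4 paths are: Chioma–Juno–Simone–Mona–Giulia; Chioma–Goran–Cal–Nate–Giulia.
That gives 2 distinct shortest paths.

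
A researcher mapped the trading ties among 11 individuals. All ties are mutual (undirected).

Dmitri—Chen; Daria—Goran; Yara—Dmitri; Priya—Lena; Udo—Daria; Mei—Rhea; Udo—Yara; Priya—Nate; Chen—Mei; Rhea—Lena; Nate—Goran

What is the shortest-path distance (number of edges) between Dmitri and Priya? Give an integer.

5

One shortest route is Dmitri – Chen – Mei – Rhea – Lena – Priya, which uses 5 edges, and at distance 4 from Dmitri we only reach {Goran, Lena}, which does not include Priya. So d(Dmitri,Priya) = 5.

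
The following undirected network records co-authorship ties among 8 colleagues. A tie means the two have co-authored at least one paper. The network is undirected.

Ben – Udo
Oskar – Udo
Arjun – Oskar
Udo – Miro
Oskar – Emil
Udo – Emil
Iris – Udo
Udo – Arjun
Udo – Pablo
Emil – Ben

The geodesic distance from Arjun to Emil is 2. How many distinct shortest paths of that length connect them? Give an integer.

The shortest distance is 2. The length-2 paths are: Arjun–Udo–Emil; Arjun–Oskar–Emil.
That gives 2 distinct shortest paths.

2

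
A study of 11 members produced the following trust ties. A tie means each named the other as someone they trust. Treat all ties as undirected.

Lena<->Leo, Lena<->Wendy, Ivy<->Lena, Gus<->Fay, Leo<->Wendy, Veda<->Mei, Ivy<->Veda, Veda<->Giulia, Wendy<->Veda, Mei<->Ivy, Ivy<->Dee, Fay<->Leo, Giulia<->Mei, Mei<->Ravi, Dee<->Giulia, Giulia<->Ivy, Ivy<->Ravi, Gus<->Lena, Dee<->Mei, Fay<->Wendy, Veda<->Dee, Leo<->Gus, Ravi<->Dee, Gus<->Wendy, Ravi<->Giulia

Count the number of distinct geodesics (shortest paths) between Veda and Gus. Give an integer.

1

The shortest distance is 2, and the only length-2 path is Veda–Wendy–Gus. So there is exactly 1 shortest path.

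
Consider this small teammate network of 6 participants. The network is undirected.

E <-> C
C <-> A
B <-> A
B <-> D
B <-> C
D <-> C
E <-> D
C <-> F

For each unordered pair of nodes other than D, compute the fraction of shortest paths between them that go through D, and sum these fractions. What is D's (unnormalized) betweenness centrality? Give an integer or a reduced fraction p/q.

1/2

Pairs whose geodesics pass through D — E–B: 1/2.
All other pairs contribute 0.
Summing the contributions gives betweenness(D) = 1/2.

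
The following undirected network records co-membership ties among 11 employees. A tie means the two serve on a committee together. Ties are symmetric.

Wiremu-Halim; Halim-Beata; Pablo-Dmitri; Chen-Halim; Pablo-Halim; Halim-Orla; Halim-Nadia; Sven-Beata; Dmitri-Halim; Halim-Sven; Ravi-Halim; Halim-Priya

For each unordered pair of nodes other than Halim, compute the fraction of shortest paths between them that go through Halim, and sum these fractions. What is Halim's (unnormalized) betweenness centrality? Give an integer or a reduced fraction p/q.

43

Pairs whose geodesics pass through Halim — Beata–Ravi: 1; Beata–Pablo: 1; Beata–Wiremu: 1; Beata–Chen: 1; Beata–Dmitri: 1; Beata–Nadia: 1; Beata–Priya: 1; Beata–Orla: 1; Ravi–Pablo: 1; Ravi–Sven: 1; Ravi–Wiremu: 1; Ravi–Chen: 1; Ravi–Dmitri: 1; Ravi–Nadia: 1 … (+29 more pairs).
All other pairs contribute 0.
Summing the contributions gives betweenness(Halim) = 43.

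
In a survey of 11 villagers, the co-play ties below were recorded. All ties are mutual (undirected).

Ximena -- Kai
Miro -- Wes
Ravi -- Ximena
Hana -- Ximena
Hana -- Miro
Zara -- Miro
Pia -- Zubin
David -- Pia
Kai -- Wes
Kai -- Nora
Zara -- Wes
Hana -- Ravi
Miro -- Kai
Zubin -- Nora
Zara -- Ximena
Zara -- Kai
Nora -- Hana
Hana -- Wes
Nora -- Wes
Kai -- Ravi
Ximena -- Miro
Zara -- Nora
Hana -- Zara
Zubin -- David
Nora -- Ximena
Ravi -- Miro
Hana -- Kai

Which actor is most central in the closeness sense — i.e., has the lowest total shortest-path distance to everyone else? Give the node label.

Farness (sum of distances to all others) for each node — David:27, Hana:15, Kai:15, Miro:19, Nora:14, Pia:27, Ravi:21, Wes:17, Ximena:16, Zara:16, Zubin:19.
The smallest farness is 14, for Nora, so Nora has the highest closeness.

Nora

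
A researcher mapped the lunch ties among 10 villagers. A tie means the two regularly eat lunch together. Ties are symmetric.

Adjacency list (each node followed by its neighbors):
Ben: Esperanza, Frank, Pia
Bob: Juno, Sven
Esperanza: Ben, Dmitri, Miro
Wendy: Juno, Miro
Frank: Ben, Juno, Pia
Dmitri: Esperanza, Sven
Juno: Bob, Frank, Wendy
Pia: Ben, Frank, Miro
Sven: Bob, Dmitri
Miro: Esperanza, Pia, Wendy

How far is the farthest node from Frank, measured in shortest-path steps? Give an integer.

Distances from Frank: Ben:1, Bob:2, Dmitri:3, Esperanza:2, Juno:1, Miro:2, Pia:1, Sven:3, Wendy:2.
The largest is 3 (to Sven and Dmitri), so the eccentricity of Frank is 3.

3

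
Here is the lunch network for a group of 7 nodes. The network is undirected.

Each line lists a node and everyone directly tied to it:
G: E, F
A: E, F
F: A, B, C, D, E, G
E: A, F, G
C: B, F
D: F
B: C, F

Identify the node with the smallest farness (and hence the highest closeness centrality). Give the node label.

F

Farness (sum of distances to all others) for each node — A:10, B:10, C:10, D:11, E:9, F:6, G:10.
The smallest farness is 6, for F, so F has the highest closeness.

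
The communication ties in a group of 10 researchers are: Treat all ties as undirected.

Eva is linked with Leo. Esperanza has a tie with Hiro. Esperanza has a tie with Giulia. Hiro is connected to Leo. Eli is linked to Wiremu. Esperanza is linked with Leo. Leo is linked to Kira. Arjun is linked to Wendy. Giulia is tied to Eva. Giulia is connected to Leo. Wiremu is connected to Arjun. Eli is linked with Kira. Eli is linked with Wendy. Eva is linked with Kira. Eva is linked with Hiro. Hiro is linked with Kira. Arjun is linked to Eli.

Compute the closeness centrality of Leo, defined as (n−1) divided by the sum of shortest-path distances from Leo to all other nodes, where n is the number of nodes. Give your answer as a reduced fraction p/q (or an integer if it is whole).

Distances from Leo: Arjun:3, Eli:2, Esperanza:1, Eva:1, Giulia:1, Hiro:1, Kira:1, Wendy:3, Wiremu:3. Sum = 16.
n = 10, so closeness = 9/16.

9/16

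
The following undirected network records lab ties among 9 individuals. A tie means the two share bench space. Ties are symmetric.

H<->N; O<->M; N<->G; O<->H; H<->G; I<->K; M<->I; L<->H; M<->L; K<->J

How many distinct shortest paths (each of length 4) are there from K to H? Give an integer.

The shortest distance is 4. The length-4 paths are: K–I–M–L–H; K–I–M–O–H.
That gives 2 distinct shortest paths.

2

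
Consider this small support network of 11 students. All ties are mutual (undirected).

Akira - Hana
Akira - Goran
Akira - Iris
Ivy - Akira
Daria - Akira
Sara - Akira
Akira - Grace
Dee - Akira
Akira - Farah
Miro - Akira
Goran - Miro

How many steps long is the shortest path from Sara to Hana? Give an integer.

One shortest route is Sara – Akira – Hana, which uses 2 edges, and Sara and Hana are not directly tied, so nothing shorter exists. So d(Sara,Hana) = 2.

2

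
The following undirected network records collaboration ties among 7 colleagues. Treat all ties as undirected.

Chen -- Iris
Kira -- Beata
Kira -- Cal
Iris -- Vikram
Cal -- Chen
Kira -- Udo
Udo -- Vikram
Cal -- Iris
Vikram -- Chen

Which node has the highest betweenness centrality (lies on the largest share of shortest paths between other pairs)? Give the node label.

Unnormalized betweenness of each node: Beata:0, Cal:4, Chen:1/2, Iris:1/2, Kira:6, Udo:2, Vikram:2.
Kira has the largest value, 6, making it the main broker — the node through which the most shortest paths run.

Kira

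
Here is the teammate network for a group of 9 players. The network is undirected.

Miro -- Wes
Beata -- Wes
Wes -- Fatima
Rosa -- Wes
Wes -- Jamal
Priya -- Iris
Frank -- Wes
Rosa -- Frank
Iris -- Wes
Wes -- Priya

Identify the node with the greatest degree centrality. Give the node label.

Wes

Degrees — Beata:1, Fatima:1, Frank:2, Iris:2, Jamal:1, Miro:1, Priya:2, Rosa:2, Wes:8.
The maximum is 8, attained only by Wes.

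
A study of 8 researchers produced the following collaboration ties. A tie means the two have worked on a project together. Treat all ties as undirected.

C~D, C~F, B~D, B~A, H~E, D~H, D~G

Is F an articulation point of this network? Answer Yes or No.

Even without F, every remaining node can still reach every other (the residual graph is connected), so F is not a cut vertex.

No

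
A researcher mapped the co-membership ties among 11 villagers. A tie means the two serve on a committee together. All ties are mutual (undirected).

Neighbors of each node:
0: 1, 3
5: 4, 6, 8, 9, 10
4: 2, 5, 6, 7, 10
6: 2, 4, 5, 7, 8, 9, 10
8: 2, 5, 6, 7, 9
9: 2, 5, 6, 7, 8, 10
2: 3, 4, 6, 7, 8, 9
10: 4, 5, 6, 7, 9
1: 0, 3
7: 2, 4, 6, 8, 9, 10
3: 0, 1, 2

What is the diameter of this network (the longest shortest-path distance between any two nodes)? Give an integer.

4

Eccentricity of each node (its greatest distance to any other): 0:4, 1:4, 2:2, 3:3, 4:3, 5:4, 6:3, 7:3, 8:3, 9:3, 10:4.
The maximum eccentricity is 4, realized for instance by the pair 1–5 via 1 – 3 – 2 – 6 – 5. So the diameter is 4.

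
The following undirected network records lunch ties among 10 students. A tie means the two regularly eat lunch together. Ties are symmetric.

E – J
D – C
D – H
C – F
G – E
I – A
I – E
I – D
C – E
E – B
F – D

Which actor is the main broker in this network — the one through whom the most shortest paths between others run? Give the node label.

Unnormalized betweenness of each node: A:0, B:0, C:8, D:11, E:22, F:0, G:0, H:0, I:12, J:0.
E has the largest value, 22, making it the main broker — the node through which the most shortest paths run.

E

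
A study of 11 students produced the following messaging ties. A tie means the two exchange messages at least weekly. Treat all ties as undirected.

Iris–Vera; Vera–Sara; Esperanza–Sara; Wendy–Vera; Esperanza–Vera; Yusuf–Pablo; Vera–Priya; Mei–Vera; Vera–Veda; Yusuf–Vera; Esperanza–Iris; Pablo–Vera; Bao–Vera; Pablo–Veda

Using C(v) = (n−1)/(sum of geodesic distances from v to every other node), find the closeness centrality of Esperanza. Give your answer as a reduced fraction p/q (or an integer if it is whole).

10/17

Distances from Esperanza: Bao:2, Iris:1, Mei:2, Pablo:2, Priya:2, Sara:1, Veda:2, Vera:1, Wendy:2, Yusuf:2. Sum = 17.
n = 11, so closeness = 10/17.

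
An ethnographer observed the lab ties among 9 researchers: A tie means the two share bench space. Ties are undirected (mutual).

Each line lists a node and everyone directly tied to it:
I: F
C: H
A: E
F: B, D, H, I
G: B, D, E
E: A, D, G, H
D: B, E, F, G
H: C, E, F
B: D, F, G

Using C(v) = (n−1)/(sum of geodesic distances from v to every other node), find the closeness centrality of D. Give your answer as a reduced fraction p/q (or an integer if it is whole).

Distances from D: A:2, B:1, C:3, E:1, F:1, G:1, H:2, I:2. Sum = 13.
n = 9, so closeness = 8/13.

8/13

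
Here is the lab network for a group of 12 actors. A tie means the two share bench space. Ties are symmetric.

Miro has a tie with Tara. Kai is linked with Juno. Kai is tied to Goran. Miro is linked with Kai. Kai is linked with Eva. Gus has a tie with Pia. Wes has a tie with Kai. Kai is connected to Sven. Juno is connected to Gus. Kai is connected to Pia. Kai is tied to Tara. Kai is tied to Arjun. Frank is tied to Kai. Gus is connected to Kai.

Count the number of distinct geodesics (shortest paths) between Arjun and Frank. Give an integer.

1

The shortest distance is 2, and the only length-2 path is Arjun–Kai–Frank. So there is exactly 1 shortest path.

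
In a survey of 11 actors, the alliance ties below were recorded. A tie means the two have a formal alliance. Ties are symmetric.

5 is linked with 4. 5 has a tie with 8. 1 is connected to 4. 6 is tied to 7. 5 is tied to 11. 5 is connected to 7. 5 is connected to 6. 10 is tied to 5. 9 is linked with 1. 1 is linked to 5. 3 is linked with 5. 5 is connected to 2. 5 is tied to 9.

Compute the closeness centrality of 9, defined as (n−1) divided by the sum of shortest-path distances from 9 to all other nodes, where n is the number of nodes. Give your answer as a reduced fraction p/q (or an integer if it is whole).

Distances from 9: 1:1, 2:2, 3:2, 4:2, 5:1, 6:2, 7:2, 8:2, 10:2, 11:2. Sum = 18.
n = 11, so closeness = 10/18 = 5/9.

5/9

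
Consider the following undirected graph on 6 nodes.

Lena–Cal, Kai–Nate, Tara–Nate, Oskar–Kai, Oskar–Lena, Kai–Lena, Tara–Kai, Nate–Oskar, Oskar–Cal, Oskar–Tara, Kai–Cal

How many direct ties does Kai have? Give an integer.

Kai is directly tied to Cal, Lena, Nate, Oskar, and Tara. That is 5 neighbors, so the degree of Kai is 5.

5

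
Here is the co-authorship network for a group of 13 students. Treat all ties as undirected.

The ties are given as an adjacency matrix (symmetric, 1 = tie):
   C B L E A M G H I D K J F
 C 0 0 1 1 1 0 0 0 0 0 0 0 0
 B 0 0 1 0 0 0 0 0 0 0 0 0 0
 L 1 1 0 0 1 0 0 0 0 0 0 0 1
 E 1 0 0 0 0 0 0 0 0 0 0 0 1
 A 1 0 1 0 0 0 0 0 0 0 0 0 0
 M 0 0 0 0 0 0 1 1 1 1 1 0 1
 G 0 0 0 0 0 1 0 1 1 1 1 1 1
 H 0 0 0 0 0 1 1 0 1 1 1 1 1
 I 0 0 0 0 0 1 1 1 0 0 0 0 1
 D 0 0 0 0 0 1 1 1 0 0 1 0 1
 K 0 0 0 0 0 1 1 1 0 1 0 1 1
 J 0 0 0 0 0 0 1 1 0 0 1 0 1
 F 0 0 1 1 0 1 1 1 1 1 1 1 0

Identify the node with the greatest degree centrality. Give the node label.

F

Degrees — A:2, B:1, C:3, D:5, E:2, F:9, G:7, H:7, I:4, J:4, K:6, L:4, M:6.
The maximum is 9, attained only by F.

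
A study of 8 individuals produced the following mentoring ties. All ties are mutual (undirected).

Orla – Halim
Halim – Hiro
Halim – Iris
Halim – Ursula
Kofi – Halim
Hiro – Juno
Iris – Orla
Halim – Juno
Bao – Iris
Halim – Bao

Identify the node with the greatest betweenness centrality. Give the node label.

Halim

Unnormalized betweenness of each node: Bao:0, Halim:35/2, Hiro:0, Iris:1/2, Juno:0, Kofi:0, Orla:0, Ursula:0.
Halim has the largest value, 35/2, making it the main broker — the node through which the most shortest paths run.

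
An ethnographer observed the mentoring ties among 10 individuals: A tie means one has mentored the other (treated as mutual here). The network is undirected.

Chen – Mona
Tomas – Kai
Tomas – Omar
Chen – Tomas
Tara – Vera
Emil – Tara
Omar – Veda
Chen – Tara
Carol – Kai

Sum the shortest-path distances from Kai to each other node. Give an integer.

Distances from Kai: Carol:1, Chen:2, Emil:4, Mona:3, Omar:2, Tara:3, Tomas:1, Veda:3, Vera:4.
Sum = 1 + 2 + 4 + 3 + 2 + 3 + 1 + 3 + 4 = 23.

23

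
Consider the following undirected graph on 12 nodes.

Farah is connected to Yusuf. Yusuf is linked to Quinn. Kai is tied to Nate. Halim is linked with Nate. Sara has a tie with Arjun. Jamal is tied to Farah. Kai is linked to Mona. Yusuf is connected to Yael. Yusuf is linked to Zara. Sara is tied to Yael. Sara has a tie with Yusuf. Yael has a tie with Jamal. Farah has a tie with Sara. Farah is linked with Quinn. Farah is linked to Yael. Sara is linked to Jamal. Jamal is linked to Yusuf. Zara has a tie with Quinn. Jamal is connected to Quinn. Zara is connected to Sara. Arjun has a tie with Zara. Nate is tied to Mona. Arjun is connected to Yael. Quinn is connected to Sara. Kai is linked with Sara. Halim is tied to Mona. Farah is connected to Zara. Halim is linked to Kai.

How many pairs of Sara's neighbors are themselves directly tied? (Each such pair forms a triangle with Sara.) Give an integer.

14

Sara's neighbors: Arjun, Farah, Jamal, Kai, Quinn, Yael, Yusuf, and Zara.
Neighbor pairs that are themselves tied: Sara–Arjun–Yael; Sara–Arjun–Zara; Sara–Farah–Jamal; Sara–Farah–Quinn; Sara–Farah–Yael; Sara–Farah–Yusuf; Sara–Farah–Zara; Sara–Jamal–Quinn; Sara–Jamal–Yael; Sara–Jamal–Yusuf; Sara–Quinn–Yusuf; Sara–Quinn–Zara; Sara–Yael–Yusuf; Sara–Yusuf–Zara. Each forms one triangle with Sara, for 14 in total.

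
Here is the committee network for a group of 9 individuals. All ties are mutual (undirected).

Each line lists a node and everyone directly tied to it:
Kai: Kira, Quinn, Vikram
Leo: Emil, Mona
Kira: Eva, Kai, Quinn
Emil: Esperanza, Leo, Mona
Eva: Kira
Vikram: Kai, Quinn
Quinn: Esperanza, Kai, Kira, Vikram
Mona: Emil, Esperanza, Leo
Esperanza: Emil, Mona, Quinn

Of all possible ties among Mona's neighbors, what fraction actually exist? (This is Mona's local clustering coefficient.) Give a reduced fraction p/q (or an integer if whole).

2/3

Mona's neighbors: Emil, Esperanza, and Leo (k = 3).
Possible neighbor pairs: C(3,2) = 3. Edges among them: Emil–Esperanza, Emil–Leo → e = 2.
Clustering(Mona) = 2/3.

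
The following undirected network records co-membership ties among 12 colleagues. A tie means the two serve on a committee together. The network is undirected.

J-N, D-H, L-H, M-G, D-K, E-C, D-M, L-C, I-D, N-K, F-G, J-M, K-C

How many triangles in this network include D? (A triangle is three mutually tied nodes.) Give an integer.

D's neighbors are H, I, K, and M, but none of them are tied to each other, so no triangle contains D.

0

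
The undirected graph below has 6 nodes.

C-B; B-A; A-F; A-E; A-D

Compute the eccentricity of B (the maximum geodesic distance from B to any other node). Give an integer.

2

Distances from B: A:1, C:1, D:2, E:2, F:2.
The largest is 2 (to D, E, and F), so the eccentricity of B is 2.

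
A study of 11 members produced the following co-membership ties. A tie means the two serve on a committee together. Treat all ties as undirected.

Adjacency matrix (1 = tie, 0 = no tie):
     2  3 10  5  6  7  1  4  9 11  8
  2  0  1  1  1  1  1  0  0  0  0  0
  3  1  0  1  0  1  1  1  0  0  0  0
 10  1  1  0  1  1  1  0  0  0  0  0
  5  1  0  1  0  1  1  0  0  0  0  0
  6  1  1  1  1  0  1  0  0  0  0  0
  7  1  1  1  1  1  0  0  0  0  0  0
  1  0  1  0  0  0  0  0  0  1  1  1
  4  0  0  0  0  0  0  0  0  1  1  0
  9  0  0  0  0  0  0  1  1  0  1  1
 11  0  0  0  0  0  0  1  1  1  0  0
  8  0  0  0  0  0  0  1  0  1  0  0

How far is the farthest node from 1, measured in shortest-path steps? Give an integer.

Distances from 1: 2:2, 3:1, 4:2, 5:3, 6:2, 7:2, 8:1, 9:1, 10:2, 11:1.
The largest is 3 (to 5), so the eccentricity of 1 is 3.

3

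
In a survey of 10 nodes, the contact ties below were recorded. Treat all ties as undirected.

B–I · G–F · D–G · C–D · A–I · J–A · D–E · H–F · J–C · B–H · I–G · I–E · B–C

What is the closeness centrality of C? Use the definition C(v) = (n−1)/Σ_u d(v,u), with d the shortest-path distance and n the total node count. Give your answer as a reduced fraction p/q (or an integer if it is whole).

9/16

Distances from C: A:2, B:1, D:1, E:2, F:3, G:2, H:2, I:2, J:1. Sum = 16.
n = 10, so closeness = 9/16.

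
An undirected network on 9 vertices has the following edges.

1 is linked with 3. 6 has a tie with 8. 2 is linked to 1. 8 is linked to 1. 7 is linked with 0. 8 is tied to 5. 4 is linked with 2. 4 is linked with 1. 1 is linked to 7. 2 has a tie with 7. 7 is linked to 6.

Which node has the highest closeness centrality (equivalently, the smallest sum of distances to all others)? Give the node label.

1

Farness (sum of distances to all others) for each node — 0:20, 1:11, 2:14, 3:18, 4:17, 5:21, 6:16, 7:13, 8:14.
The smallest farness is 11, for 1, so 1 has the highest closeness.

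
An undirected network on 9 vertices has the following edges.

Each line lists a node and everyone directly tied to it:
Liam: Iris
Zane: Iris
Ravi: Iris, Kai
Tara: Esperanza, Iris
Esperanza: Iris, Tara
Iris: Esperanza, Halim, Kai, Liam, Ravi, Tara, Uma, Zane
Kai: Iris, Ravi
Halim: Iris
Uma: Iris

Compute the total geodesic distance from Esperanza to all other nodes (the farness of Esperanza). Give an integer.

Distances from Esperanza: Halim:2, Iris:1, Kai:2, Liam:2, Ravi:2, Tara:1, Uma:2, Zane:2.
Sum = 2 + 1 + 2 + 2 + 2 + 1 + 2 + 2 = 14.

14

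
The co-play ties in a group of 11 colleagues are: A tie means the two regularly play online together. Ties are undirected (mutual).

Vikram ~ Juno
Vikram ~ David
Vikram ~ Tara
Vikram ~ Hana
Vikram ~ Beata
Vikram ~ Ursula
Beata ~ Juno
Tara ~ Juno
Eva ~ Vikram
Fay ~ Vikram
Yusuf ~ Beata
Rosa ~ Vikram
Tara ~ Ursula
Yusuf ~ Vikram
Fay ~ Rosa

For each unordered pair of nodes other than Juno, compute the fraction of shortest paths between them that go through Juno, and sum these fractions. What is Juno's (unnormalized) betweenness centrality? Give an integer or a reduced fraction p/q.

1/2

Pairs whose geodesics pass through Juno — Beata–Tara: 1/2.
All other pairs contribute 0.
Summing the contributions gives betweenness(Juno) = 1/2.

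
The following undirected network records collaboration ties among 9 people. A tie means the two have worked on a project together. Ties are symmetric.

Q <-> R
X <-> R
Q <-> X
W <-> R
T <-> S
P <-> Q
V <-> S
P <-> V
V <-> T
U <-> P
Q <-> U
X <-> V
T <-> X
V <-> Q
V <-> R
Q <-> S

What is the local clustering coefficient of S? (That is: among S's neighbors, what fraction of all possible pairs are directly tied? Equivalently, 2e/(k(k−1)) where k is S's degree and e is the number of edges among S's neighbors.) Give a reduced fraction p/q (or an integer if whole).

S's neighbors: Q, T, and V (k = 3).
Possible neighbor pairs: C(3,2) = 3. Edges among them: Q–V, T–V → e = 2.
Clustering(S) = 2/3.

2/3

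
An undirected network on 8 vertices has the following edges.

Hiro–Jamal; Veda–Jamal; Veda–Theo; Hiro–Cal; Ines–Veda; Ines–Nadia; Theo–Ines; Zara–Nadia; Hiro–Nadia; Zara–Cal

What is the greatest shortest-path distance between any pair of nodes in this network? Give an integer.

4

Eccentricity of each node (its greatest distance to any other): Cal:4, Hiro:3, Ines:3, Jamal:3, Nadia:2, Theo:4, Veda:3, Zara:3.
The maximum eccentricity is 4, realized for instance by the pair Cal–Theo via Cal – Zara – Nadia – Ines – Theo. So the diameter is 4.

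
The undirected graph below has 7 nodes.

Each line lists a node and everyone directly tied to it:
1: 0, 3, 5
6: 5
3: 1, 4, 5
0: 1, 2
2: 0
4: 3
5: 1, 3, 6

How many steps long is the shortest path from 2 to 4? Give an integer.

4

One shortest route is 2 – 0 – 1 – 3 – 4, which uses 4 edges, and at distance 3 from 2 we only reach {3, 5}, which does not include 4. So d(2,4) = 4.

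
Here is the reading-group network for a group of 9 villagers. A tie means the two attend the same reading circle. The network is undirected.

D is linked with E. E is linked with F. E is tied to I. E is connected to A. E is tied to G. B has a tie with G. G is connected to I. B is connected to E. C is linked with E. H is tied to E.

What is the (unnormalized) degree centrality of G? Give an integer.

3

G is directly tied to B, E, and I. That is 3 neighbors, so the degree of G is 3.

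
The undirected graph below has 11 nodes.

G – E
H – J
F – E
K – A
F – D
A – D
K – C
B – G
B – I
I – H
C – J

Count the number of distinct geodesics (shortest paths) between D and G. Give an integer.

The shortest distance is 3, and the only length-3 path is D–F–E–G. So there is exactly 1 shortest path.

1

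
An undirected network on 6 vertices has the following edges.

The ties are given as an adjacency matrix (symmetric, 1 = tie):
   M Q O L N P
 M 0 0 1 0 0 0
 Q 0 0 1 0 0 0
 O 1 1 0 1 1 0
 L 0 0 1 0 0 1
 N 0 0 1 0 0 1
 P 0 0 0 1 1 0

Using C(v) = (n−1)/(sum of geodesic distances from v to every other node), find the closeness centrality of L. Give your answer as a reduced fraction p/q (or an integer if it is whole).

5/8

Distances from L: M:2, N:2, O:1, P:1, Q:2. Sum = 8.
n = 6, so closeness = 5/8.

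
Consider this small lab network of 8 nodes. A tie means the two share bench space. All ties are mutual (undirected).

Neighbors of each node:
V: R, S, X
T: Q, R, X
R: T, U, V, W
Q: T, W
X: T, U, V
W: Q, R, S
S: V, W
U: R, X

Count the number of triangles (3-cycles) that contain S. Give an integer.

0

S's neighbors are V and W, but none of them are tied to each other, so no triangle contains S.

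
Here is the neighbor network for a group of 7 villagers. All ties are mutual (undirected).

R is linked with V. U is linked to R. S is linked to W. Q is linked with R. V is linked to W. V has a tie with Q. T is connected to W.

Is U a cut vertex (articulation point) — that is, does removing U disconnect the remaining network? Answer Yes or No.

No

Even without U, every remaining node can still reach every other (the residual graph is connected), so U is not a cut vertex.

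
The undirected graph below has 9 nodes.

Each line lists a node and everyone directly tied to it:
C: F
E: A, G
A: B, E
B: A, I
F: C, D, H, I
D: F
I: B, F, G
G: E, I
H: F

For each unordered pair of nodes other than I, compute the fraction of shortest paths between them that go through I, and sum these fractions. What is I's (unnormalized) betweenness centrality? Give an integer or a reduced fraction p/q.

17

Pairs whose geodesics pass through I — D–B: 1; D–A: 1; D–G: 1; D–E: 1; B–H: 1; B–F: 1; B–G: 1; B–C: 1; A–H: 1; A–F: 1; A–C: 1; H–G: 1; H–E: 1; F–G: 1 … (+3 more pairs).
All other pairs contribute 0.
Summing the contributions gives betweenness(I) = 17.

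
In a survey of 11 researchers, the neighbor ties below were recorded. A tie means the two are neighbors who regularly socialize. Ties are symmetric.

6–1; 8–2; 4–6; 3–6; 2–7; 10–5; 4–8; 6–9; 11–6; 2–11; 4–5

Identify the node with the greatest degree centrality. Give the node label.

6

Degrees — 1:1, 2:3, 3:1, 4:3, 5:2, 6:5, 7:1, 8:2, 9:1, 10:1, 11:2.
The maximum is 5, attained only by 6.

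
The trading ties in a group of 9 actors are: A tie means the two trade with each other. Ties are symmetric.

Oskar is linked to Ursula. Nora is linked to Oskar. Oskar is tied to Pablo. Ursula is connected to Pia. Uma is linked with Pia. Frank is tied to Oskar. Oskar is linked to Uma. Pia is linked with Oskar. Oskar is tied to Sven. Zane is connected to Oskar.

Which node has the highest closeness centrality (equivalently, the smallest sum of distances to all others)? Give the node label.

Farness (sum of distances to all others) for each node — Frank:15, Nora:15, Oskar:8, Pablo:15, Pia:13, Sven:15, Uma:14, Ursula:14, Zane:15.
The smallest farness is 8, for Oskar, so Oskar has the highest closeness.

Oskar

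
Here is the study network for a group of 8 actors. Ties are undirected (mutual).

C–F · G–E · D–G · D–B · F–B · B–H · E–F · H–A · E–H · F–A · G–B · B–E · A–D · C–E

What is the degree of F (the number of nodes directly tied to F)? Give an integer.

4

F is directly tied to A, B, C, and E. That is 4 neighbors, so the degree of F is 4.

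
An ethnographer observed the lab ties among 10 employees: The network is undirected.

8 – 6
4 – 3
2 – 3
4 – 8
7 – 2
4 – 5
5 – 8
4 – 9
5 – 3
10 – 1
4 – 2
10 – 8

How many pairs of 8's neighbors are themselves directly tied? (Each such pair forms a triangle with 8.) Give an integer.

8's neighbors: 4, 5, 6, and 10.
Neighbor pairs that are themselves tied: 8–4–5. Each forms one triangle with 8, for 1 in total.

1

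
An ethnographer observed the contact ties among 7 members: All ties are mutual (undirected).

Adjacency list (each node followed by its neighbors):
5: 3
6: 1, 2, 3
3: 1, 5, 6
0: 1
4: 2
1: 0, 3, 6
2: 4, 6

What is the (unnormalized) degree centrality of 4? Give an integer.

4 is directly tied to 2. That is 1 neighbor, so the degree of 4 is 1.

1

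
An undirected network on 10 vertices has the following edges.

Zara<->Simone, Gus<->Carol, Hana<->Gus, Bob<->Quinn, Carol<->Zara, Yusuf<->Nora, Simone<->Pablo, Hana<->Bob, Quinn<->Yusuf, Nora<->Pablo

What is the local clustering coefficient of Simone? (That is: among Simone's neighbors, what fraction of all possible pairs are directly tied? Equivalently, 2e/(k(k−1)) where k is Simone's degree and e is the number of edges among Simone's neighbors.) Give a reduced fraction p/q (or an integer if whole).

0

Simone's neighbors: Pablo and Zara (k = 2).
Possible neighbor pairs: C(2,2) = 1. Edges among them: none → e = 0.
Clustering(Simone) = 0/1.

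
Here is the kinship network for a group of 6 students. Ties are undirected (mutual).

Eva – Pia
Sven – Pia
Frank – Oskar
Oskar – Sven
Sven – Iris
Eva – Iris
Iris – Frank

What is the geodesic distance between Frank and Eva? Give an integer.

One shortest route is Frank – Iris – Eva, which uses 2 edges, and Frank and Eva are not directly tied, so nothing shorter exists. So d(Frank,Eva) = 2.

2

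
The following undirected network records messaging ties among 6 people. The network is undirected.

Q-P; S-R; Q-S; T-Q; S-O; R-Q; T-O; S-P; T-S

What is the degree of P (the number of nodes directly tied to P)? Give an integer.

2

P is directly tied to Q and S. That is 2 neighbors, so the degree of P is 2.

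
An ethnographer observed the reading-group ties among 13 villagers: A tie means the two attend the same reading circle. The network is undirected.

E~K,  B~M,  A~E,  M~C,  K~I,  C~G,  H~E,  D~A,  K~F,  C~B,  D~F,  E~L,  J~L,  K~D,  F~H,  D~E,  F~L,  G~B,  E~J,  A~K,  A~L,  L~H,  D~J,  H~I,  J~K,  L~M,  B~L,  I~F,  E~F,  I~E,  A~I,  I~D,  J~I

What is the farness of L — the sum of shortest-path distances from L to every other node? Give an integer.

17

Distances from L: A:1, B:1, C:2, D:2, E:1, F:1, G:2, H:1, I:2, J:1, K:2, M:1.
Sum = 1 + 1 + 2 + 2 + 1 + 1 + 2 + 1 + 2 + 1 + 2 + 1 = 17.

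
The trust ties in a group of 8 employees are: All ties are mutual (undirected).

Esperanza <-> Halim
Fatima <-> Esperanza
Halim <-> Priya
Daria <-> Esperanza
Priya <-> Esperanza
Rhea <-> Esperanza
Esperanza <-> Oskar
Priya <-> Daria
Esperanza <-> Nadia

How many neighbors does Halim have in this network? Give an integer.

2

Halim is directly tied to Esperanza and Priya. That is 2 neighbors, so the degree of Halim is 2.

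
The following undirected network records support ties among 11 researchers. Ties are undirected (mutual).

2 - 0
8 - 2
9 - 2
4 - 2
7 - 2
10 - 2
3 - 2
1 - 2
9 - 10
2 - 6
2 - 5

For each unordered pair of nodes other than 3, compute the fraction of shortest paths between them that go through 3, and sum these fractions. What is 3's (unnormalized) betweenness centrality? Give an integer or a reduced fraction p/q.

No shortest path between any pair of other nodes passes through 3.
Summing the contributions gives betweenness(3) = 0.

0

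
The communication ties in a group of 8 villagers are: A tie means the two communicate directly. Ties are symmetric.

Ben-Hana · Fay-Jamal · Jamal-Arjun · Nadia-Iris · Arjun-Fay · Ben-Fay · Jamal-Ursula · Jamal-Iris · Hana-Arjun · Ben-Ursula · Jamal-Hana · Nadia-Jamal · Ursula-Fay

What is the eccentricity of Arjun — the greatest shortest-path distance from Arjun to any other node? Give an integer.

Distances from Arjun: Ben:2, Fay:1, Hana:1, Iris:2, Jamal:1, Nadia:2, Ursula:2.
The largest is 2 (to Ben, Ursula, Iris, and Nadia), so the eccentricity of Arjun is 2.

2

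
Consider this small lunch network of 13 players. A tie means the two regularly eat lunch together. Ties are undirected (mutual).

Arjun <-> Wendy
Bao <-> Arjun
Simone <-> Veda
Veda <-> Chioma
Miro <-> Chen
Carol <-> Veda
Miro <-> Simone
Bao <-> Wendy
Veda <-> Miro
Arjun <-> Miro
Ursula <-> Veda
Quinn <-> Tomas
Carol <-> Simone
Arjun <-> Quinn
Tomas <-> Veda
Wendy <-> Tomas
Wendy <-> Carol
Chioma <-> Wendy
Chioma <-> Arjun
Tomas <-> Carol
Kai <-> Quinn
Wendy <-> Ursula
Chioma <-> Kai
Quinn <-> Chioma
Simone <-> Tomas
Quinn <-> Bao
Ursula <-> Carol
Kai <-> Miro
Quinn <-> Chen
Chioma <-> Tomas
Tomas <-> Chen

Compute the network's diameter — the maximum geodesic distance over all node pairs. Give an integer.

Eccentricity of each node (its greatest distance to any other): Arjun:2, Bao:3, Carol:3, Chen:3, Chioma:2, Kai:3, Miro:2, Quinn:3, Simone:3, Tomas:2, Ursula:3, Veda:3, Wendy:2.
The maximum eccentricity is 3, realized for instance by the pair Simone–Bao via Simone – Tomas – Wendy – Bao. So the diameter is 3.

3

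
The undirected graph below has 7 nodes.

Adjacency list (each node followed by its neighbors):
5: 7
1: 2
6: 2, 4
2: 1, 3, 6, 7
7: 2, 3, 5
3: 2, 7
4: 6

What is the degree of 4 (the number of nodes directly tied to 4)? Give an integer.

1

4 is directly tied to 6. That is 1 neighbor, so the degree of 4 is 1.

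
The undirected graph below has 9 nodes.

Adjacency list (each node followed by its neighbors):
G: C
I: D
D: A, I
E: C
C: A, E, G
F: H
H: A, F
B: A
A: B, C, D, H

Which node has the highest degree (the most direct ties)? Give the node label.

A

Degrees — A:4, B:1, C:3, D:2, E:1, F:1, G:1, H:2, I:1.
The maximum is 4, attained only by A.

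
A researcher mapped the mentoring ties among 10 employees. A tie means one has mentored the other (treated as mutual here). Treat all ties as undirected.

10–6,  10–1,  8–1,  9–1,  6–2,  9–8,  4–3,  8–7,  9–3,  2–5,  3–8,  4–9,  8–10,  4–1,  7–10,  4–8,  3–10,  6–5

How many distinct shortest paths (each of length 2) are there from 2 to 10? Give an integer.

1

The shortest distance is 2, and the only length-2 path is 2–6–10. So there is exactly 1 shortest path.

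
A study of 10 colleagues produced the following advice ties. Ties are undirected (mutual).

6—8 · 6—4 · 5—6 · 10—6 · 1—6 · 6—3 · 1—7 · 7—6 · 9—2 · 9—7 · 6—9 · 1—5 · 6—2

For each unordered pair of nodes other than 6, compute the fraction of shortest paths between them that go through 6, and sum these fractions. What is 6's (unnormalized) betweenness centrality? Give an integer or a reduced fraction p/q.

61/2

Pairs whose geodesics pass through 6 — 7–5: 1/2; 7–3: 1; 7–8: 1; 7–2: 1/2; 7–10: 1; 7–4: 1; 1–3: 1; 1–8: 1; 1–9: 1/2; 1–2: 1; 1–10: 1; 1–4: 1; 5–3: 1; 5–8: 1 … (+18 more pairs).
All other pairs contribute 0.
Summing the contributions gives betweenness(6) = 61/2.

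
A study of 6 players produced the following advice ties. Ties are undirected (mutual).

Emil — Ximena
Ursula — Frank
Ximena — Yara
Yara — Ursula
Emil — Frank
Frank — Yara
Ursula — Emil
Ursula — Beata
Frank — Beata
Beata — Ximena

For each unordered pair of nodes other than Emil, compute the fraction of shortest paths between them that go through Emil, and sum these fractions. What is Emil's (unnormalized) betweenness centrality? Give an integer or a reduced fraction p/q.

2/3

Pairs whose geodesics pass through Emil — Ursula–Ximena: 1/3; Frank–Ximena: 1/3.
All other pairs contribute 0.
Summing the contributions gives betweenness(Emil) = 2/3.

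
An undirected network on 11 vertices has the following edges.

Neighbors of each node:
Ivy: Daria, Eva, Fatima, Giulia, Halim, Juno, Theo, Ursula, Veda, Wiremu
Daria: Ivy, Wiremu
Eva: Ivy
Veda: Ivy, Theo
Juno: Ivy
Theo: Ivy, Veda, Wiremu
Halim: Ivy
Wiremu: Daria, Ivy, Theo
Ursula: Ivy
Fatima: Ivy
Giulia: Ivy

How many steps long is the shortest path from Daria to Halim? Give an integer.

One shortest route is Daria – Ivy – Halim, which uses 2 edges, and Daria and Halim are not directly tied, so nothing shorter exists. So d(Daria,Halim) = 2.

2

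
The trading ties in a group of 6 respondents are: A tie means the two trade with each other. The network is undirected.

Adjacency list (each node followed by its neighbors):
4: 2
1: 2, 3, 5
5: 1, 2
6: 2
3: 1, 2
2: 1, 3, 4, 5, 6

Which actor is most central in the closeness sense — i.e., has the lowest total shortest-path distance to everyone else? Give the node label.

2

Farness (sum of distances to all others) for each node — 1:7, 2:5, 3:8, 4:9, 5:8, 6:9.
The smallest farness is 5, for 2, so 2 has the highest closeness.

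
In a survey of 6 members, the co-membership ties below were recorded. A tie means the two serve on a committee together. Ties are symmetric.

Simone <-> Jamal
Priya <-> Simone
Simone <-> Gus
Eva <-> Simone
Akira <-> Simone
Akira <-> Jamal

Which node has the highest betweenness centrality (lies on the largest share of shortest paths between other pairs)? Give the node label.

Simone

Unnormalized betweenness of each node: Akira:0, Eva:0, Gus:0, Jamal:0, Priya:0, Simone:9.
Simone has the largest value, 9, making it the main broker — the node through which the most shortest paths run.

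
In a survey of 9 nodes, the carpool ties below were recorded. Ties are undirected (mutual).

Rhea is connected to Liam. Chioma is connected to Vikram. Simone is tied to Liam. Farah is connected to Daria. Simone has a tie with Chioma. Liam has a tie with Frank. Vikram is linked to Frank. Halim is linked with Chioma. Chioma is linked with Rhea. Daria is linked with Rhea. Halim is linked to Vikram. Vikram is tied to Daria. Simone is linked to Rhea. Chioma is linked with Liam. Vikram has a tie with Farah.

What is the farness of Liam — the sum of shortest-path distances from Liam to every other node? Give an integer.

Distances from Liam: Chioma:1, Daria:2, Farah:3, Frank:1, Halim:2, Rhea:1, Simone:1, Vikram:2.
Sum = 1 + 2 + 3 + 1 + 2 + 1 + 1 + 2 = 13.

13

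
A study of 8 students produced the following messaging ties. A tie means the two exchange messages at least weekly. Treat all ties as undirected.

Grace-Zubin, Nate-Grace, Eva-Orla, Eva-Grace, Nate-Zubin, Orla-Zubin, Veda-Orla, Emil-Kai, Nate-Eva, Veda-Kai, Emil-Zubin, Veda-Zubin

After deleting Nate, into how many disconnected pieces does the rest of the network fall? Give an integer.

Nate's neighbors (Eva, Grace, and Zubin) remain reachable from one another through other ties, so the rest of the network stays in one piece.

1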